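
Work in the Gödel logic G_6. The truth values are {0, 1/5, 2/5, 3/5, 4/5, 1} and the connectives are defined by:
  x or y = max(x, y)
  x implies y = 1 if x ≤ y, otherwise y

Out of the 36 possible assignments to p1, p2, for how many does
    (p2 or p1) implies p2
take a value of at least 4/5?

value 1: 21 assignments (counts)
value 4/5: 1 assignment (counts)
value 3/5: 2 assignments
value 2/5: 3 assignments
value 1/5: 4 assignments
value 0: 5 assignments
So 22 of the 36 assignments meet the threshold.

22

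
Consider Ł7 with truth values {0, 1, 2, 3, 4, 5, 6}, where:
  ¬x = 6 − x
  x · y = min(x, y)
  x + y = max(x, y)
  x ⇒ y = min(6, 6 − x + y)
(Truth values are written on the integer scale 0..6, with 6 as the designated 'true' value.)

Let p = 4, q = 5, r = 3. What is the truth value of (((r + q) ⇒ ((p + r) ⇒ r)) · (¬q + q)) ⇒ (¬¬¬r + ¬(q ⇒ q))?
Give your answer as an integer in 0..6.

4

r + q = 3 + 5 = 5
p + r = 4 + 3 = 4
(p + r) ⇒ r = 4 ⇒ 3 = 5
(r + q) ⇒ ((p + r) ⇒ r) = 5 ⇒ 5 = 6
¬q = ¬5 = 1
¬q + q = 1 + 5 = 5
((r + q) ⇒ ((p + r) ⇒ r)) · (¬q + q) = 6 · 5 = 5
¬r = ¬3 = 3
¬¬r = ¬3 = 3
¬¬¬r = ¬3 = 3
q ⇒ q = 5 ⇒ 5 = 6
¬(q ⇒ q) = ¬6 = 0
¬¬¬r + ¬(q ⇒ q) = 3 + 0 = 3
(((r + q) ⇒ ((p + r) ⇒ r)) · (¬q + q)) ⇒ (¬¬¬r + ¬(q ⇒ q)) = 5 ⇒ 3 = 4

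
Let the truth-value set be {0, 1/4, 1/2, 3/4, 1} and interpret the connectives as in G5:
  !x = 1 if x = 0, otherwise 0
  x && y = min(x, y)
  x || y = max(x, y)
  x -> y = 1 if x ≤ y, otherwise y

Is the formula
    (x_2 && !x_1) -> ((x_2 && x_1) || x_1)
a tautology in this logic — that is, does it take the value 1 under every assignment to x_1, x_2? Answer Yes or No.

Counterexample: take x_1 = 0, x_2 = 1/4.
!x_1 = !0 = 1
x_2 && !x_1 = 1/4 && 1 = 1/4
x_2 && x_1 = 1/4 && 0 = 0
(x_2 && x_1) || x_1 = 0 || 0 = 0
(x_2 && !x_1) -> ((x_2 && x_1) || x_1) = 1/4 -> 0 = 0
This gives 0 ≠ 1.

No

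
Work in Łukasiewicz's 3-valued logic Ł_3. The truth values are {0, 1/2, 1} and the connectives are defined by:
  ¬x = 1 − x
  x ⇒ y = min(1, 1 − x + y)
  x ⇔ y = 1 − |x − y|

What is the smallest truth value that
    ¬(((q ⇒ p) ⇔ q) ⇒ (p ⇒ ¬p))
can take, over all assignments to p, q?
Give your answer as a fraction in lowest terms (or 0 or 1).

0

Take p = 0, q = 0:
q ⇒ p = 0 ⇒ 0 = 1
(q ⇒ p) ⇔ q = 1 ⇔ 0 = 0
¬p = ¬0 = 1
p ⇒ ¬p = 0 ⇒ 1 = 1
((q ⇒ p) ⇔ q) ⇒ (p ⇒ ¬p) = 0 ⇒ 1 = 1
¬(((q ⇒ p) ⇔ q) ⇒ (p ⇒ ¬p)) = ¬1 = 0
No assignment yields a value below 0, so this is the minimum.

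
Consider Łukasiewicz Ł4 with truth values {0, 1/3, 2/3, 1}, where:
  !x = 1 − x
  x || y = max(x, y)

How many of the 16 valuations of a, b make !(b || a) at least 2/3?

a = 0, b = 0 ↦ 1  ≥
a = 0, b = 1/3 ↦ 2/3  ≥
a = 0, b = 2/3 ↦ 1/3  <
a = 0, b = 1 ↦ 0  <
a = 1/3, b = 0 ↦ 2/3  ≥
a = 1/3, b = 1/3 ↦ 2/3  ≥
a = 1/3, b = 2/3 ↦ 1/3  <
a = 1/3, b = 1 ↦ 0  <
a = 2/3, b = 0 ↦ 1/3  <
a = 2/3, b = 1/3 ↦ 1/3  <
a = 2/3, b = 2/3 ↦ 1/3  <
a = 2/3, b = 1 ↦ 0  <
a = 1, b = 0 ↦ 0  <
a = 1, b = 1/3 ↦ 0  <
a = 1, b = 2/3 ↦ 0  <
a = 1, b = 1 ↦ 0  <
So 4 of the 16 assignments meet the threshold.

4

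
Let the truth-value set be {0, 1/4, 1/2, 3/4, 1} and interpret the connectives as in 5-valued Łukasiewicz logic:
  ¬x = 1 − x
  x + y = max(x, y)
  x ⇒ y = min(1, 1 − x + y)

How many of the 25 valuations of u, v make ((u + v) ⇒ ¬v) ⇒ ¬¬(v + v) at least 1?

value 1: 11 assignments (counts)
value 3/4: 1 assignment
value 1/2: 4 assignments
value 1/4: 4 assignments
value 0: 5 assignments
So 11 of the 25 assignments meet the threshold.

11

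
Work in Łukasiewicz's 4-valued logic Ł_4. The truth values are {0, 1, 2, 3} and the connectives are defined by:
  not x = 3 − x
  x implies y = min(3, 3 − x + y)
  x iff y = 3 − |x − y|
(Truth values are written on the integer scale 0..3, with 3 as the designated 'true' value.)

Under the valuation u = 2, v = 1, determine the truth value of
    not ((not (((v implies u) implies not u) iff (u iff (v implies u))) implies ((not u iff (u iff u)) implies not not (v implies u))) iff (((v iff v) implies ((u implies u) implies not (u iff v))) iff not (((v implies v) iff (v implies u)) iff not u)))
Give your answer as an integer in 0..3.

1

v implies u = 1 implies 2 = 3
not u = not 2 = 1
(v implies u) implies not u = 3 implies 1 = 1
v implies u = 1 implies 2 = 3
u iff (v implies u) = 2 iff 3 = 2
((v implies u) implies not u) iff (u iff (v implies u)) = 1 iff 2 = 2
not (((v implies u) implies not u) iff (u iff (v implies u))) = not 2 = 1
not u = not 2 = 1
u iff u = 2 iff 2 = 3
not u iff (u iff u) = 1 iff 3 = 1
v implies u = 1 implies 2 = 3
not (v implies u) = not 3 = 0
not not (v implies u) = not 0 = 3
(not u iff (u iff u)) implies not not (v implies u) = 1 implies 3 = 3
not (((v implies u) implies not u) iff (u iff (v implies u))) implies ((not u iff (u iff u)) implies not not (v implies u)) = 1 implies 3 = 3
v iff v = 1 iff 1 = 3
u implies u = 2 implies 2 = 3
u iff v = 2 iff 1 = 2
not (u iff v) = not 2 = 1
(u implies u) implies not (u iff v) = 3 implies 1 = 1
(v iff v) implies ((u implies u) implies not (u iff v)) = 3 implies 1 = 1
v implies v = 1 implies 1 = 3
v implies u = 1 implies 2 = 3
(v implies v) iff (v implies u) = 3 iff 3 = 3
not u = not 2 = 1
((v implies v) iff (v implies u)) iff not u = 3 iff 1 = 1
not (((v implies v) iff (v implies u)) iff not u) = not 1 = 2
((v iff v) implies ((u implies u) implies not (u iff v))) iff not (((v implies v) iff (v implies u)) iff not u) = 1 iff 2 = 2
(not (((v implies u) implies not u) iff (u iff (v implies u))) implies ((not u iff (u iff u)) implies not not (v implies u))) iff (((v iff v) implies ((u implies u) implies not (u iff v))) iff not (((v implies v) iff (v implies u)) iff not u)) = 3 iff 2 = 2
not ((not (((v implies u) implies not u) iff (u iff (v implies u))) implies ((not u iff (u iff u)) implies not not (v implies u))) iff (((v iff v) implies ((u implies u) implies not (u iff v))) iff not (((v implies v) iff (v implies u)) iff not u))) = not 2 = 1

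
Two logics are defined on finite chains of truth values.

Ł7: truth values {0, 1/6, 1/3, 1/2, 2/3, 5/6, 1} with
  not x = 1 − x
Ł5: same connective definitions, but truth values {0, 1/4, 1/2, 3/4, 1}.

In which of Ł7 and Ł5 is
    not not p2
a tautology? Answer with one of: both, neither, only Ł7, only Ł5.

neither

In Ł7: at p2 = 0 the value is 0 — not a tautology.
In Ł5: at p2 = 0 the value is 0 — not a tautology.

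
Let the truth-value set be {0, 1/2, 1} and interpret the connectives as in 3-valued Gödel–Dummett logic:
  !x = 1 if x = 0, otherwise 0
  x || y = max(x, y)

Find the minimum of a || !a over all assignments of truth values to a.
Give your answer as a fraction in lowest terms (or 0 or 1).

1/2

Take a = 1/2:
!a = !1/2 = 0
a || !a = 1/2 || 0 = 1/2
No assignment yields a value below 1/2, so this is the minimum.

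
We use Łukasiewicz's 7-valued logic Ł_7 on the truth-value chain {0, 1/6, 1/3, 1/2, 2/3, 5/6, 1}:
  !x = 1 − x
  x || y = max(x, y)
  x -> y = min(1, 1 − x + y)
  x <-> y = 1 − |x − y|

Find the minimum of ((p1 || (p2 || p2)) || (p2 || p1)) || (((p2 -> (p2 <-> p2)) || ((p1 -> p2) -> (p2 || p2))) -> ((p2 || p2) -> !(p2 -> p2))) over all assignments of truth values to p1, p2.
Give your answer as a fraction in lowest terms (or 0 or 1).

1/2

Take p1 = 0, p2 = 1/2:
p2 || p2 = 1/2 || 1/2 = 1/2
p1 || (p2 || p2) = 0 || 1/2 = 1/2
p2 || p1 = 1/2 || 0 = 1/2
(p1 || (p2 || p2)) || (p2 || p1) = 1/2 || 1/2 = 1/2
p2 <-> p2 = 1/2 <-> 1/2 = 1
p2 -> (p2 <-> p2) = 1/2 -> 1 = 1
p1 -> p2 = 0 -> 1/2 = 1
p2 || p2 = 1/2 || 1/2 = 1/2
(p1 -> p2) -> (p2 || p2) = 1 -> 1/2 = 1/2
(p2 -> (p2 <-> p2)) || ((p1 -> p2) -> (p2 || p2)) = 1 || 1/2 = 1
p2 || p2 = 1/2 || 1/2 = 1/2
p2 -> p2 = 1/2 -> 1/2 = 1
!(p2 -> p2) = !1 = 0
(p2 || p2) -> !(p2 -> p2) = 1/2 -> 0 = 1/2
((p2 -> (p2 <-> p2)) || ((p1 -> p2) -> (p2 || p2))) -> ((p2 || p2) -> !(p2 -> p2)) = 1 -> 1/2 = 1/2
((p1 || (p2 || p2)) || (p2 || p1)) || (((p2 -> (p2 <-> p2)) || ((p1 -> p2) -> (p2 || p2))) -> ((p2 || p2) -> !(p2 -> p2))) = 1/2 || 1/2 = 1/2
No assignment yields a value below 1/2, so this is the minimum.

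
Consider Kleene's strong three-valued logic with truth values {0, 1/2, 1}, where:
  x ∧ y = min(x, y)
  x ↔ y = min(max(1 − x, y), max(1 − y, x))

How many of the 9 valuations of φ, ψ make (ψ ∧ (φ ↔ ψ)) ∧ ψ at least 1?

φ = 0, ψ = 0 ↦ 0  <
φ = 0, ψ = 1/2 ↦ 1/2  <
φ = 0, ψ = 1 ↦ 0  <
φ = 1/2, ψ = 0 ↦ 0  <
φ = 1/2, ψ = 1/2 ↦ 1/2  <
φ = 1/2, ψ = 1 ↦ 1/2  <
φ = 1, ψ = 0 ↦ 0  <
φ = 1, ψ = 1/2 ↦ 1/2  <
φ = 1, ψ = 1 ↦ 1  ≥
So 1 of the 9 assignments meets the threshold.

1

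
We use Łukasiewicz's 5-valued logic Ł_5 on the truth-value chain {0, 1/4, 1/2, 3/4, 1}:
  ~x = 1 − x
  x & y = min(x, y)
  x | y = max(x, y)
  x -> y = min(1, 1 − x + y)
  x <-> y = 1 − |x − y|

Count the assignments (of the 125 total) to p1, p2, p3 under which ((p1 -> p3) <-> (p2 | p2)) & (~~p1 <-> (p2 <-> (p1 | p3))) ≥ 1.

6

value 1: 6 assignments (counts)
value 3/4: 27 assignments
value 1/2: 35 assignments
value 1/4: 33 assignments
value 0: 24 assignments
So 6 of the 125 assignments meet the threshold.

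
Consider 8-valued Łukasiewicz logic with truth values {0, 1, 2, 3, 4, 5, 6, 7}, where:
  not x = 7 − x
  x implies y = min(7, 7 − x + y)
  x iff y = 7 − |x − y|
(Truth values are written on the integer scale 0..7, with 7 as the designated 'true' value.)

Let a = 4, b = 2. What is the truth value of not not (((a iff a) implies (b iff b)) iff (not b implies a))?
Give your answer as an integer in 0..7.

a iff a = 4 iff 4 = 7
b iff b = 2 iff 2 = 7
(a iff a) implies (b iff b) = 7 implies 7 = 7
not b = not 2 = 5
not b implies a = 5 implies 4 = 6
((a iff a) implies (b iff b)) iff (not b implies a) = 7 iff 6 = 6
not (((a iff a) implies (b iff b)) iff (not b implies a)) = not 6 = 1
not not (((a iff a) implies (b iff b)) iff (not b implies a)) = not 1 = 6

6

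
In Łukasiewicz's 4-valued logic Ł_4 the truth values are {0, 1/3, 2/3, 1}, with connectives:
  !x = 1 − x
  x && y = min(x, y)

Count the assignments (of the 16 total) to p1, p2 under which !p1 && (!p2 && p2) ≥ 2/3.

p1 = 0, p2 = 0 ↦ 0  <
p1 = 0, p2 = 1/3 ↦ 1/3  <
p1 = 0, p2 = 2/3 ↦ 1/3  <
p1 = 0, p2 = 1 ↦ 0  <
p1 = 1/3, p2 = 0 ↦ 0  <
p1 = 1/3, p2 = 1/3 ↦ 1/3  <
p1 = 1/3, p2 = 2/3 ↦ 1/3  <
p1 = 1/3, p2 = 1 ↦ 0  <
p1 = 2/3, p2 = 0 ↦ 0  <
p1 = 2/3, p2 = 1/3 ↦ 1/3  <
p1 = 2/3, p2 = 2/3 ↦ 1/3  <
p1 = 2/3, p2 = 1 ↦ 0  <
p1 = 1, p2 = 0 ↦ 0  <
p1 = 1, p2 = 1/3 ↦ 0  <
p1 = 1, p2 = 2/3 ↦ 0  <
p1 = 1, p2 = 1 ↦ 0  <
So 0 of the 16 assignments meet the threshold.

0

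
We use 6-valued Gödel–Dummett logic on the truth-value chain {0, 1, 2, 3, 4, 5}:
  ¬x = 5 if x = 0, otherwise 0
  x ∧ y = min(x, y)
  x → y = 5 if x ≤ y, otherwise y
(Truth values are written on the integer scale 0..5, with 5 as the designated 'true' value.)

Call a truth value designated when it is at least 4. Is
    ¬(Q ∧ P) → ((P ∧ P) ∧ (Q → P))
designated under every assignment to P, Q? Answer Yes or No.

Counterexample: take P = 0, Q = 0.
Q ∧ P = 0 ∧ 0 = 0
¬(Q ∧ P) = ¬0 = 5
P ∧ P = 0 ∧ 0 = 0
Q → P = 0 → 0 = 5
(P ∧ P) ∧ (Q → P) = 0 ∧ 5 = 0
¬(Q ∧ P) → ((P ∧ P) ∧ (Q → P)) = 5 → 0 = 0
This gives 0, which is below 4.

No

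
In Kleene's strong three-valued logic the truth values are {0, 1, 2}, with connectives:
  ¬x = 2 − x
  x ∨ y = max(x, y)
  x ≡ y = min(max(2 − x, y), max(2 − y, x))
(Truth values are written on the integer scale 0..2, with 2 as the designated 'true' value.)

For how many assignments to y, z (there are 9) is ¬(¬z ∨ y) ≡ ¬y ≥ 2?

4

y = 0, z = 0 ↦ 0  <
y = 0, z = 1 ↦ 1  <
y = 0, z = 2 ↦ 2  ≥
y = 1, z = 0 ↦ 1  <
y = 1, z = 1 ↦ 1  <
y = 1, z = 2 ↦ 1  <
y = 2, z = 0 ↦ 2  ≥
y = 2, z = 1 ↦ 2  ≥
y = 2, z = 2 ↦ 2  ≥
So 4 of the 9 assignments meet the threshold.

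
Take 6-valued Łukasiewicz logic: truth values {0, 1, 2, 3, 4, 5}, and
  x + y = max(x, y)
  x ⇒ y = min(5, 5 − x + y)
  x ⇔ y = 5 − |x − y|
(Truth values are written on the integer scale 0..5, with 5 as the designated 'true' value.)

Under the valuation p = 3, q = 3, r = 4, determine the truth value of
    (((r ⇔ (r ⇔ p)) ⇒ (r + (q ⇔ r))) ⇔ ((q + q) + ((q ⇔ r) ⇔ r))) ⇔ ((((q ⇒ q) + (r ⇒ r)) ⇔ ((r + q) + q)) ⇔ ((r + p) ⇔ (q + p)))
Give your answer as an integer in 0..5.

r ⇔ p = 4 ⇔ 3 = 4
r ⇔ (r ⇔ p) = 4 ⇔ 4 = 5
q ⇔ r = 3 ⇔ 4 = 4
r + (q ⇔ r) = 4 + 4 = 4
(r ⇔ (r ⇔ p)) ⇒ (r + (q ⇔ r)) = 5 ⇒ 4 = 4
q + q = 3 + 3 = 3
q ⇔ r = 3 ⇔ 4 = 4
(q ⇔ r) ⇔ r = 4 ⇔ 4 = 5
(q + q) + ((q ⇔ r) ⇔ r) = 3 + 5 = 5
((r ⇔ (r ⇔ p)) ⇒ (r + (q ⇔ r))) ⇔ ((q + q) + ((q ⇔ r) ⇔ r)) = 4 ⇔ 5 = 4
q ⇒ q = 3 ⇒ 3 = 5
r ⇒ r = 4 ⇒ 4 = 5
(q ⇒ q) + (r ⇒ r) = 5 + 5 = 5
r + q = 4 + 3 = 4
(r + q) + q = 4 + 3 = 4
((q ⇒ q) + (r ⇒ r)) ⇔ ((r + q) + q) = 5 ⇔ 4 = 4
r + p = 4 + 3 = 4
q + p = 3 + 3 = 3
(r + p) ⇔ (q + p) = 4 ⇔ 3 = 4
(((q ⇒ q) + (r ⇒ r)) ⇔ ((r + q) + q)) ⇔ ((r + p) ⇔ (q + p)) = 4 ⇔ 4 = 5
(((r ⇔ (r ⇔ p)) ⇒ (r + (q ⇔ r))) ⇔ ((q + q) + ((q ⇔ r) ⇔ r))) ⇔ ((((q ⇒ q) + (r ⇒ r)) ⇔ ((r + q) + q)) ⇔ ((r + p) ⇔ (q + p))) = 4 ⇔ 5 = 4

4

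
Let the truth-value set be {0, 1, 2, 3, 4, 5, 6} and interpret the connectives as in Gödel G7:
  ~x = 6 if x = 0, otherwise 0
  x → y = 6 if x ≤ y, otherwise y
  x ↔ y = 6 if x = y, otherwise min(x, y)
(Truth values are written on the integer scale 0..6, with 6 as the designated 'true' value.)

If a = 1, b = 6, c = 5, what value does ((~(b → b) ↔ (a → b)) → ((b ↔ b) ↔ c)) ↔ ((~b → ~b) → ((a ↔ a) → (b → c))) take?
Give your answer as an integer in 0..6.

b → b = 6 → 6 = 6
~(b → b) = ~6 = 0
a → b = 1 → 6 = 6
~(b → b) ↔ (a → b) = 0 ↔ 6 = 0
b ↔ b = 6 ↔ 6 = 6
(b ↔ b) ↔ c = 6 ↔ 5 = 5
(~(b → b) ↔ (a → b)) → ((b ↔ b) ↔ c) = 0 → 5 = 6
~b = ~6 = 0
~b = ~6 = 0
~b → ~b = 0 → 0 = 6
a ↔ a = 1 ↔ 1 = 6
b → c = 6 → 5 = 5
(a ↔ a) → (b → c) = 6 → 5 = 5
(~b → ~b) → ((a ↔ a) → (b → c)) = 6 → 5 = 5
((~(b → b) ↔ (a → b)) → ((b ↔ b) ↔ c)) ↔ ((~b → ~b) → ((a ↔ a) → (b → c))) = 6 ↔ 5 = 5

5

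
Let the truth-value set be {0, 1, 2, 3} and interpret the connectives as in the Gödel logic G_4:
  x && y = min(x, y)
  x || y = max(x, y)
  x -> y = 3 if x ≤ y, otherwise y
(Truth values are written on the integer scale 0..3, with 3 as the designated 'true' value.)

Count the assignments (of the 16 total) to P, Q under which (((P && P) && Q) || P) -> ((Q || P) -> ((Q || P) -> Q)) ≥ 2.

11

P = 0, Q = 0 ↦ 3  ≥
P = 0, Q = 1 ↦ 3  ≥
P = 0, Q = 2 ↦ 3  ≥
P = 0, Q = 3 ↦ 3  ≥
P = 1, Q = 0 ↦ 0  <
P = 1, Q = 1 ↦ 3  ≥
P = 1, Q = 2 ↦ 3  ≥
P = 1, Q = 3 ↦ 3  ≥
P = 2, Q = 0 ↦ 0  <
P = 2, Q = 1 ↦ 1  <
P = 2, Q = 2 ↦ 3  ≥
P = 2, Q = 3 ↦ 3  ≥
P = 3, Q = 0 ↦ 0  <
P = 3, Q = 1 ↦ 1  <
P = 3, Q = 2 ↦ 2  ≥
P = 3, Q = 3 ↦ 3  ≥
So 11 of the 16 assignments meet the threshold.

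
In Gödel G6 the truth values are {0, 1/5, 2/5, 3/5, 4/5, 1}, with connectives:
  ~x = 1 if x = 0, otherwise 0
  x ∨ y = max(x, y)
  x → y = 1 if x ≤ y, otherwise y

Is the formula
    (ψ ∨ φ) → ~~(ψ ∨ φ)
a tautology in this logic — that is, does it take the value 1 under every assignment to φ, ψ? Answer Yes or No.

Yes

At φ = 1/5, ψ = 1, for instance:
ψ ∨ φ = 1 ∨ 1/5 = 1
~(ψ ∨ φ) = ~1 = 0
~~(ψ ∨ φ) = ~0 = 1
(ψ ∨ φ) → ~~(ψ ∨ φ) = 1 → 1 = 1
and checking the remaining 35 assignments likewise gives ≥ 1 in every case.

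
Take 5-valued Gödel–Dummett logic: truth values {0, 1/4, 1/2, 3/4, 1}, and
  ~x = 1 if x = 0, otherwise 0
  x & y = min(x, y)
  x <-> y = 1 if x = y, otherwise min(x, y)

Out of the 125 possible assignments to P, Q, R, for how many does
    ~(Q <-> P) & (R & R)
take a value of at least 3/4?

value 1: 8 assignments (counts)
value 3/4: 8 assignments (counts)
value 1/2: 8 assignments
value 1/4: 8 assignments
value 0: 93 assignments
So 16 of the 125 assignments meet the threshold.

16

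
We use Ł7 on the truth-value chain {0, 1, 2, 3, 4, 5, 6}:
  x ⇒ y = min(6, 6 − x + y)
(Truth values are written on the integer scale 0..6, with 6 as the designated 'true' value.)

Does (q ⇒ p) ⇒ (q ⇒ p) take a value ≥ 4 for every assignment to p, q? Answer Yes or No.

At p = 1, q = 4, for instance:
q ⇒ p = 4 ⇒ 1 = 3
q ⇒ p = 4 ⇒ 1 = 3
(q ⇒ p) ⇒ (q ⇒ p) = 3 ⇒ 3 = 6
and checking the remaining 48 assignments likewise gives ≥ 4 in every case.

Yes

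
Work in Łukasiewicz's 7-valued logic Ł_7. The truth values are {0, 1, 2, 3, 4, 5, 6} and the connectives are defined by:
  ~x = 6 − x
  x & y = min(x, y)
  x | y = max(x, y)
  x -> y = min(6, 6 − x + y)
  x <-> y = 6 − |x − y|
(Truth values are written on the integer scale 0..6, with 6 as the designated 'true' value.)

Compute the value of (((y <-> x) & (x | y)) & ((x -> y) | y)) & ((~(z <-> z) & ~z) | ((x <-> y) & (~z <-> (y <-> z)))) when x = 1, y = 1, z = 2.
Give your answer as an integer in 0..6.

1

y <-> x = 1 <-> 1 = 6
x | y = 1 | 1 = 1
(y <-> x) & (x | y) = 6 & 1 = 1
x -> y = 1 -> 1 = 6
(x -> y) | y = 6 | 1 = 6
((y <-> x) & (x | y)) & ((x -> y) | y) = 1 & 6 = 1
z <-> z = 2 <-> 2 = 6
~(z <-> z) = ~6 = 0
~z = ~2 = 4
~(z <-> z) & ~z = 0 & 4 = 0
x <-> y = 1 <-> 1 = 6
~z = ~2 = 4
y <-> z = 1 <-> 2 = 5
~z <-> (y <-> z) = 4 <-> 5 = 5
(x <-> y) & (~z <-> (y <-> z)) = 6 & 5 = 5
(~(z <-> z) & ~z) | ((x <-> y) & (~z <-> (y <-> z))) = 0 | 5 = 5
(((y <-> x) & (x | y)) & ((x -> y) | y)) & ((~(z <-> z) & ~z) | ((x <-> y) & (~z <-> (y <-> z)))) = 1 & 5 = 1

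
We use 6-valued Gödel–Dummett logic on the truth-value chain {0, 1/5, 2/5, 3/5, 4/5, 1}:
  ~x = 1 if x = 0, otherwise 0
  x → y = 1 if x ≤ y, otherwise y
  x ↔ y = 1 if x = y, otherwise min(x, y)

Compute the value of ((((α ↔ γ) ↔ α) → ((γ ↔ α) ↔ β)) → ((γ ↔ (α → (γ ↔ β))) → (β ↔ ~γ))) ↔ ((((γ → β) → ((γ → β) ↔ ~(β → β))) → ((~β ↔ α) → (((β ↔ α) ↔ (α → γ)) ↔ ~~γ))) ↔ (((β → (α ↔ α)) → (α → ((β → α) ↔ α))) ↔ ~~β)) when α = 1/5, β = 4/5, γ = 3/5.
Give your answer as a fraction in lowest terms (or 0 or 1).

α ↔ γ = 1/5 ↔ 3/5 = 1/5
(α ↔ γ) ↔ α = 1/5 ↔ 1/5 = 1
γ ↔ α = 3/5 ↔ 1/5 = 1/5
(γ ↔ α) ↔ β = 1/5 ↔ 4/5 = 1/5
((α ↔ γ) ↔ α) → ((γ ↔ α) ↔ β) = 1 → 1/5 = 1/5
γ ↔ β = 3/5 ↔ 4/5 = 3/5
α → (γ ↔ β) = 1/5 → 3/5 = 1
γ ↔ (α → (γ ↔ β)) = 3/5 ↔ 1 = 3/5
~γ = ~3/5 = 0
β ↔ ~γ = 4/5 ↔ 0 = 0
(γ ↔ (α → (γ ↔ β))) → (β ↔ ~γ) = 3/5 → 0 = 0
(((α ↔ γ) ↔ α) → ((γ ↔ α) ↔ β)) → ((γ ↔ (α → (γ ↔ β))) → (β ↔ ~γ)) = 1/5 → 0 = 0
γ → β = 3/5 → 4/5 = 1
γ → β = 3/5 → 4/5 = 1
β → β = 4/5 → 4/5 = 1
~(β → β) = ~1 = 0
(γ → β) ↔ ~(β → β) = 1 ↔ 0 = 0
(γ → β) → ((γ → β) ↔ ~(β → β)) = 1 → 0 = 0
~β = ~4/5 = 0
~β ↔ α = 0 ↔ 1/5 = 0
β ↔ α = 4/5 ↔ 1/5 = 1/5
α → γ = 1/5 → 3/5 = 1
(β ↔ α) ↔ (α → γ) = 1/5 ↔ 1 = 1/5
~γ = ~3/5 = 0
~~γ = ~0 = 1
((β ↔ α) ↔ (α → γ)) ↔ ~~γ = 1/5 ↔ 1 = 1/5
(~β ↔ α) → (((β ↔ α) ↔ (α → γ)) ↔ ~~γ) = 0 → 1/5 = 1
((γ → β) → ((γ → β) ↔ ~(β → β))) → ((~β ↔ α) → (((β ↔ α) ↔ (α → γ)) ↔ ~~γ)) = 0 → 1 = 1
α ↔ α = 1/5 ↔ 1/5 = 1
β → (α ↔ α) = 4/5 → 1 = 1
β → α = 4/5 → 1/5 = 1/5
(β → α) ↔ α = 1/5 ↔ 1/5 = 1
α → ((β → α) ↔ α) = 1/5 → 1 = 1
(β → (α ↔ α)) → (α → ((β → α) ↔ α)) = 1 → 1 = 1
~β = ~4/5 = 0
~~β = ~0 = 1
((β → (α ↔ α)) → (α → ((β → α) ↔ α))) ↔ ~~β = 1 ↔ 1 = 1
(((γ → β) → ((γ → β) ↔ ~(β → β))) → ((~β ↔ α) → (((β ↔ α) ↔ (α → γ)) ↔ ~~γ))) ↔ (((β → (α ↔ α)) → (α → ((β → α) ↔ α))) ↔ ~~β) = 1 ↔ 1 = 1
((((α ↔ γ) ↔ α) → ((γ ↔ α) ↔ β)) → ((γ ↔ (α → (γ ↔ β))) → (β ↔ ~γ))) ↔ ((((γ → β) → ((γ → β) ↔ ~(β → β))) → ((~β ↔ α) → (((β ↔ α) ↔ (α → γ)) ↔ ~~γ))) ↔ (((β → (α ↔ α)) → (α → ((β → α) ↔ α))) ↔ ~~β)) = 0 ↔ 1 = 0

0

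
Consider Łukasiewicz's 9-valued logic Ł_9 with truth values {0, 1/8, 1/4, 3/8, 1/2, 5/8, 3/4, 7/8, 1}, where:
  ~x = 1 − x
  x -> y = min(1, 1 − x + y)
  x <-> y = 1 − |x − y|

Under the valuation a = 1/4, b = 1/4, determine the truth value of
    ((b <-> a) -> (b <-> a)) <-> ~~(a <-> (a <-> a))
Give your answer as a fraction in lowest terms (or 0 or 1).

1/4

b <-> a = 1/4 <-> 1/4 = 1
b <-> a = 1/4 <-> 1/4 = 1
(b <-> a) -> (b <-> a) = 1 -> 1 = 1
a <-> a = 1/4 <-> 1/4 = 1
a <-> (a <-> a) = 1/4 <-> 1 = 1/4
~(a <-> (a <-> a)) = ~1/4 = 3/4
~~(a <-> (a <-> a)) = ~3/4 = 1/4
((b <-> a) -> (b <-> a)) <-> ~~(a <-> (a <-> a)) = 1 <-> 1/4 = 1/4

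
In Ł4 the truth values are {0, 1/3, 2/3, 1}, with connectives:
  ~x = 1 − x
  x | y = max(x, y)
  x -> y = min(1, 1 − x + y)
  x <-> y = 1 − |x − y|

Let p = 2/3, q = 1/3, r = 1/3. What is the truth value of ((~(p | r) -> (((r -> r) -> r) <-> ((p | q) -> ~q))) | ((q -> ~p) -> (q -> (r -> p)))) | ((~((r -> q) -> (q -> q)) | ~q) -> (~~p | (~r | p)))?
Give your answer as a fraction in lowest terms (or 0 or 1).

p | r = 2/3 | 1/3 = 2/3
~(p | r) = ~2/3 = 1/3
r -> r = 1/3 -> 1/3 = 1
(r -> r) -> r = 1 -> 1/3 = 1/3
p | q = 2/3 | 1/3 = 2/3
~q = ~1/3 = 2/3
(p | q) -> ~q = 2/3 -> 2/3 = 1
((r -> r) -> r) <-> ((p | q) -> ~q) = 1/3 <-> 1 = 1/3
~(p | r) -> (((r -> r) -> r) <-> ((p | q) -> ~q)) = 1/3 -> 1/3 = 1
~p = ~2/3 = 1/3
q -> ~p = 1/3 -> 1/3 = 1
r -> p = 1/3 -> 2/3 = 1
q -> (r -> p) = 1/3 -> 1 = 1
(q -> ~p) -> (q -> (r -> p)) = 1 -> 1 = 1
(~(p | r) -> (((r -> r) -> r) <-> ((p | q) -> ~q))) | ((q -> ~p) -> (q -> (r -> p))) = 1 | 1 = 1
r -> q = 1/3 -> 1/3 = 1
q -> q = 1/3 -> 1/3 = 1
(r -> q) -> (q -> q) = 1 -> 1 = 1
~((r -> q) -> (q -> q)) = ~1 = 0
~q = ~1/3 = 2/3
~((r -> q) -> (q -> q)) | ~q = 0 | 2/3 = 2/3
~p = ~2/3 = 1/3
~~p = ~1/3 = 2/3
~r = ~1/3 = 2/3
~r | p = 2/3 | 2/3 = 2/3
~~p | (~r | p) = 2/3 | 2/3 = 2/3
(~((r -> q) -> (q -> q)) | ~q) -> (~~p | (~r | p)) = 2/3 -> 2/3 = 1
((~(p | r) -> (((r -> r) -> r) <-> ((p | q) -> ~q))) | ((q -> ~p) -> (q -> (r -> p)))) | ((~((r -> q) -> (q -> q)) | ~q) -> (~~p | (~r | p))) = 1 | 1 = 1

1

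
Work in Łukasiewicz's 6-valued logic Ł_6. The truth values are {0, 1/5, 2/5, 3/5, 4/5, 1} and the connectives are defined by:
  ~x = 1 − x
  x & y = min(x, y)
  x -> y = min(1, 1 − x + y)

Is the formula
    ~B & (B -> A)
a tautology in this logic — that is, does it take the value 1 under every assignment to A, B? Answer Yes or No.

No

Counterexample: take A = 0, B = 1/5.
~B = ~1/5 = 4/5
B -> A = 1/5 -> 0 = 4/5
~B & (B -> A) = 4/5 & 4/5 = 4/5
This gives 4/5 ≠ 1.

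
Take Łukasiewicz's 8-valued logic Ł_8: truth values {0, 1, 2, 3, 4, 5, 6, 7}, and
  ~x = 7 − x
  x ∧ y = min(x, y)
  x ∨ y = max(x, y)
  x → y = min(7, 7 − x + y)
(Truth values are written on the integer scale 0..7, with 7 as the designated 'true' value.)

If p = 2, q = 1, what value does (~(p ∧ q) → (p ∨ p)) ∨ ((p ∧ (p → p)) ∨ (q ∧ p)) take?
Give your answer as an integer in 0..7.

p ∧ q = 2 ∧ 1 = 1
~(p ∧ q) = ~1 = 6
p ∨ p = 2 ∨ 2 = 2
~(p ∧ q) → (p ∨ p) = 6 → 2 = 3
p → p = 2 → 2 = 7
p ∧ (p → p) = 2 ∧ 7 = 2
q ∧ p = 1 ∧ 2 = 1
(p ∧ (p → p)) ∨ (q ∧ p) = 2 ∨ 1 = 2
(~(p ∧ q) → (p ∨ p)) ∨ ((p ∧ (p → p)) ∨ (q ∧ p)) = 3 ∨ 2 = 3

3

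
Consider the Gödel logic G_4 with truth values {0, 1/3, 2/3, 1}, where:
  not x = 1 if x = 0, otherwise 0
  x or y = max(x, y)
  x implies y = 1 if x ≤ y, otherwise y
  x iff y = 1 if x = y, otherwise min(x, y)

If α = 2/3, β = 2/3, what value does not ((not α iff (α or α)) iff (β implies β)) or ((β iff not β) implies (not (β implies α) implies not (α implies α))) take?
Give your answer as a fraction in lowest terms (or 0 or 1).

not α = not 2/3 = 0
α or α = 2/3 or 2/3 = 2/3
not α iff (α or α) = 0 iff 2/3 = 0
β implies β = 2/3 implies 2/3 = 1
(not α iff (α or α)) iff (β implies β) = 0 iff 1 = 0
not ((not α iff (α or α)) iff (β implies β)) = not 0 = 1
not β = not 2/3 = 0
β iff not β = 2/3 iff 0 = 0
β implies α = 2/3 implies 2/3 = 1
not (β implies α) = not 1 = 0
α implies α = 2/3 implies 2/3 = 1
not (α implies α) = not 1 = 0
not (β implies α) implies not (α implies α) = 0 implies 0 = 1
(β iff not β) implies (not (β implies α) implies not (α implies α)) = 0 implies 1 = 1
not ((not α iff (α or α)) iff (β implies β)) or ((β iff not β) implies (not (β implies α) implies not (α implies α))) = 1 or 1 = 1

1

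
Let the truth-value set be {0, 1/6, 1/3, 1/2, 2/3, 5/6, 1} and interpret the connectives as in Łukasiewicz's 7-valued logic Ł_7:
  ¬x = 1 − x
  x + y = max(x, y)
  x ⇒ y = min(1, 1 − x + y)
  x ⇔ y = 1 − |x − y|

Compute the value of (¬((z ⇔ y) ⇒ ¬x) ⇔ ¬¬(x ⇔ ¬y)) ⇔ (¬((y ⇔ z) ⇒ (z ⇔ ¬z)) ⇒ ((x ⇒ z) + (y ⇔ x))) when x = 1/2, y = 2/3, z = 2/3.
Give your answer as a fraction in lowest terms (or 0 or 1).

2/3

z ⇔ y = 2/3 ⇔ 2/3 = 1
¬x = ¬1/2 = 1/2
(z ⇔ y) ⇒ ¬x = 1 ⇒ 1/2 = 1/2
¬((z ⇔ y) ⇒ ¬x) = ¬1/2 = 1/2
¬y = ¬2/3 = 1/3
x ⇔ ¬y = 1/2 ⇔ 1/3 = 5/6
¬(x ⇔ ¬y) = ¬5/6 = 1/6
¬¬(x ⇔ ¬y) = ¬1/6 = 5/6
¬((z ⇔ y) ⇒ ¬x) ⇔ ¬¬(x ⇔ ¬y) = 1/2 ⇔ 5/6 = 2/3
y ⇔ z = 2/3 ⇔ 2/3 = 1
¬z = ¬2/3 = 1/3
z ⇔ ¬z = 2/3 ⇔ 1/3 = 2/3
(y ⇔ z) ⇒ (z ⇔ ¬z) = 1 ⇒ 2/3 = 2/3
¬((y ⇔ z) ⇒ (z ⇔ ¬z)) = ¬2/3 = 1/3
x ⇒ z = 1/2 ⇒ 2/3 = 1
y ⇔ x = 2/3 ⇔ 1/2 = 5/6
(x ⇒ z) + (y ⇔ x) = 1 + 5/6 = 1
¬((y ⇔ z) ⇒ (z ⇔ ¬z)) ⇒ ((x ⇒ z) + (y ⇔ x)) = 1/3 ⇒ 1 = 1
(¬((z ⇔ y) ⇒ ¬x) ⇔ ¬¬(x ⇔ ¬y)) ⇔ (¬((y ⇔ z) ⇒ (z ⇔ ¬z)) ⇒ ((x ⇒ z) + (y ⇔ x))) = 2/3 ⇔ 1 = 2/3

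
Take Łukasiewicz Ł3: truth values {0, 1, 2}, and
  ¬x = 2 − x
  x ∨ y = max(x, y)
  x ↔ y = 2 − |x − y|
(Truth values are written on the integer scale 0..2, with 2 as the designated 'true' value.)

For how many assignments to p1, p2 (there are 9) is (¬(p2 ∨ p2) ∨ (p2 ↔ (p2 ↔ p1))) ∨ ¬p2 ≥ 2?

6

p1 = 0, p2 = 0 ↦ 2  ≥
p1 = 0, p2 = 1 ↦ 2  ≥
p1 = 0, p2 = 2 ↦ 0  <
p1 = 1, p2 = 0 ↦ 2  ≥
p1 = 1, p2 = 1 ↦ 1  <
p1 = 1, p2 = 2 ↦ 1  <
p1 = 2, p2 = 0 ↦ 2  ≥
p1 = 2, p2 = 1 ↦ 2  ≥
p1 = 2, p2 = 2 ↦ 2  ≥
So 6 of the 9 assignments meet the threshold.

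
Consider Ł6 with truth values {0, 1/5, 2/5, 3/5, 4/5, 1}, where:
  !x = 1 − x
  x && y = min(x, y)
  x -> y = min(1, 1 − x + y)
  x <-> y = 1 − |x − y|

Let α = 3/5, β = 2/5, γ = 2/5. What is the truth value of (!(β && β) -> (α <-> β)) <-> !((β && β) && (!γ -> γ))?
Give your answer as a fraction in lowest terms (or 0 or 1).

3/5

β && β = 2/5 && 2/5 = 2/5
!(β && β) = !2/5 = 3/5
α <-> β = 3/5 <-> 2/5 = 4/5
!(β && β) -> (α <-> β) = 3/5 -> 4/5 = 1
β && β = 2/5 && 2/5 = 2/5
!γ = !2/5 = 3/5
!γ -> γ = 3/5 -> 2/5 = 4/5
(β && β) && (!γ -> γ) = 2/5 && 4/5 = 2/5
!((β && β) && (!γ -> γ)) = !2/5 = 3/5
(!(β && β) -> (α <-> β)) <-> !((β && β) && (!γ -> γ)) = 1 <-> 3/5 = 3/5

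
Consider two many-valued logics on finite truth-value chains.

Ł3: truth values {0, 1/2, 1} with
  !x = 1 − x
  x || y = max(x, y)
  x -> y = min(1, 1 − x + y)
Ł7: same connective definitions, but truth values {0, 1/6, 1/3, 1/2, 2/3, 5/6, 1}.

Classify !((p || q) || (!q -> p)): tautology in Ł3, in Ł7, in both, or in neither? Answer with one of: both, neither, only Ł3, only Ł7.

In Ł3: at p = 0, q = 1/2 the value is 1/2 — not a tautology.
In Ł7: at p = 0, q = 1/6 the value is 5/6 — not a tautology.

neither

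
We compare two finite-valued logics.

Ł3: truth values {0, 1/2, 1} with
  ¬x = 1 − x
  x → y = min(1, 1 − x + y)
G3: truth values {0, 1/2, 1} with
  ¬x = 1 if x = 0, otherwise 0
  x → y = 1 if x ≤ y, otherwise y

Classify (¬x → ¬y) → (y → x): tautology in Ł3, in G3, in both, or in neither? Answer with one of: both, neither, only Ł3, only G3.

only Ł3

In Ł3: every assignment gives 1 — tautology.
In G3: at x = 1/2, y = 1 the value is 1/2 — not a tautology.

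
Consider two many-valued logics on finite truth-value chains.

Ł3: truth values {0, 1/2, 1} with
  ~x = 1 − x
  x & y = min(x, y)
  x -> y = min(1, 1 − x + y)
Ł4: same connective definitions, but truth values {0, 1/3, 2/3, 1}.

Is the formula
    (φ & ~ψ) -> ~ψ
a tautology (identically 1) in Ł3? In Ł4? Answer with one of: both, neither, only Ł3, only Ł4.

both

In Ł3: every assignment gives 1 — tautology.
In Ł4: every assignment gives 1 — tautology.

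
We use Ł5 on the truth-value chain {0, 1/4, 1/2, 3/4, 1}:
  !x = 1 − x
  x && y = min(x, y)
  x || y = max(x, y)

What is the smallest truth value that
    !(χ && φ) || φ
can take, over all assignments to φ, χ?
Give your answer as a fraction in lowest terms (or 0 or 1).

1/2

Take φ = 1/2, χ = 1/2:
χ && φ = 1/2 && 1/2 = 1/2
!(χ && φ) = !1/2 = 1/2
!(χ && φ) || φ = 1/2 || 1/2 = 1/2
No assignment yields a value below 1/2, so this is the minimum.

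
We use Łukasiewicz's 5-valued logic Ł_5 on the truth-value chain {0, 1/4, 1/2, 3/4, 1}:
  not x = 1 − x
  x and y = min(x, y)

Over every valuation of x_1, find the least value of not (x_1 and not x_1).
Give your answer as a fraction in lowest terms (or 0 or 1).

1/2

Take x_1 = 1/2:
not x_1 = not 1/2 = 1/2
x_1 and not x_1 = 1/2 and 1/2 = 1/2
not (x_1 and not x_1) = not 1/2 = 1/2
No assignment yields a value below 1/2, so this is the minimum.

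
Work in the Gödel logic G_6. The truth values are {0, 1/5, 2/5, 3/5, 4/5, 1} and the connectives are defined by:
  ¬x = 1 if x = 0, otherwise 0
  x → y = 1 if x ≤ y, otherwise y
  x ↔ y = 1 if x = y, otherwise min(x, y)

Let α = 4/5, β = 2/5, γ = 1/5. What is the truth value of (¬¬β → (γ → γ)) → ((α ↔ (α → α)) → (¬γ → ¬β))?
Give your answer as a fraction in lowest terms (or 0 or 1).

1

¬β = ¬2/5 = 0
¬¬β = ¬0 = 1
γ → γ = 1/5 → 1/5 = 1
¬¬β → (γ → γ) = 1 → 1 = 1
α → α = 4/5 → 4/5 = 1
α ↔ (α → α) = 4/5 ↔ 1 = 4/5
¬γ = ¬1/5 = 0
¬β = ¬2/5 = 0
¬γ → ¬β = 0 → 0 = 1
(α ↔ (α → α)) → (¬γ → ¬β) = 4/5 → 1 = 1
(¬¬β → (γ → γ)) → ((α ↔ (α → α)) → (¬γ → ¬β)) = 1 → 1 = 1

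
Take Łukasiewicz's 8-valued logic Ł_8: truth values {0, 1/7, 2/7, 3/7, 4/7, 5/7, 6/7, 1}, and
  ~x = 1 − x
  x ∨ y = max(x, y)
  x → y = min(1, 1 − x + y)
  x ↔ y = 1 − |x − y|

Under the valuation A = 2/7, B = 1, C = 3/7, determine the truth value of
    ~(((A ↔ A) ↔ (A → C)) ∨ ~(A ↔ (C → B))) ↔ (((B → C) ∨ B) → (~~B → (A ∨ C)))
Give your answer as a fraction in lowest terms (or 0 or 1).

4/7

A ↔ A = 2/7 ↔ 2/7 = 1
A → C = 2/7 → 3/7 = 1
(A ↔ A) ↔ (A → C) = 1 ↔ 1 = 1
C → B = 3/7 → 1 = 1
A ↔ (C → B) = 2/7 ↔ 1 = 2/7
~(A ↔ (C → B)) = ~2/7 = 5/7
((A ↔ A) ↔ (A → C)) ∨ ~(A ↔ (C → B)) = 1 ∨ 5/7 = 1
~(((A ↔ A) ↔ (A → C)) ∨ ~(A ↔ (C → B))) = ~1 = 0
B → C = 1 → 3/7 = 3/7
(B → C) ∨ B = 3/7 ∨ 1 = 1
~B = ~1 = 0
~~B = ~0 = 1
A ∨ C = 2/7 ∨ 3/7 = 3/7
~~B → (A ∨ C) = 1 → 3/7 = 3/7
((B → C) ∨ B) → (~~B → (A ∨ C)) = 1 → 3/7 = 3/7
~(((A ↔ A) ↔ (A → C)) ∨ ~(A ↔ (C → B))) ↔ (((B → C) ∨ B) → (~~B → (A ∨ C))) = 0 ↔ 3/7 = 4/7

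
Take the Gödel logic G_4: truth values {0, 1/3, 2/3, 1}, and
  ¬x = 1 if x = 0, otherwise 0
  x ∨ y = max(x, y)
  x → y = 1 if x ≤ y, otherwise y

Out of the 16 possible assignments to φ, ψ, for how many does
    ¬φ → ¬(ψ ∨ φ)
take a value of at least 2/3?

φ = 0, ψ = 0 ↦ 1  ≥
φ = 0, ψ = 1/3 ↦ 0  <
φ = 0, ψ = 2/3 ↦ 0  <
φ = 0, ψ = 1 ↦ 0  <
φ = 1/3, ψ = 0 ↦ 1  ≥
φ = 1/3, ψ = 1/3 ↦ 1  ≥
φ = 1/3, ψ = 2/3 ↦ 1  ≥
φ = 1/3, ψ = 1 ↦ 1  ≥
φ = 2/3, ψ = 0 ↦ 1  ≥
φ = 2/3, ψ = 1/3 ↦ 1  ≥
φ = 2/3, ψ = 2/3 ↦ 1  ≥
φ = 2/3, ψ = 1 ↦ 1  ≥
φ = 1, ψ = 0 ↦ 1  ≥
φ = 1, ψ = 1/3 ↦ 1  ≥
φ = 1, ψ = 2/3 ↦ 1  ≥
φ = 1, ψ = 1 ↦ 1  ≥
So 13 of the 16 assignments meet the threshold.

13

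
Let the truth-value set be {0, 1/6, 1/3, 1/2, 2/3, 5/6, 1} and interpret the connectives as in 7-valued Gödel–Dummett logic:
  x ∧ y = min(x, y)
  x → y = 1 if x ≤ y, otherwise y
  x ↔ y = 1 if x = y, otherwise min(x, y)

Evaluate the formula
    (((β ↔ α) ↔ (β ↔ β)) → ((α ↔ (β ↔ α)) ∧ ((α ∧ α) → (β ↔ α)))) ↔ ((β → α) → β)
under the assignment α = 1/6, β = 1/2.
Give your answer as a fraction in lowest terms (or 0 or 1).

1

β ↔ α = 1/2 ↔ 1/6 = 1/6
β ↔ β = 1/2 ↔ 1/2 = 1
(β ↔ α) ↔ (β ↔ β) = 1/6 ↔ 1 = 1/6
β ↔ α = 1/2 ↔ 1/6 = 1/6
α ↔ (β ↔ α) = 1/6 ↔ 1/6 = 1
α ∧ α = 1/6 ∧ 1/6 = 1/6
β ↔ α = 1/2 ↔ 1/6 = 1/6
(α ∧ α) → (β ↔ α) = 1/6 → 1/6 = 1
(α ↔ (β ↔ α)) ∧ ((α ∧ α) → (β ↔ α)) = 1 ∧ 1 = 1
((β ↔ α) ↔ (β ↔ β)) → ((α ↔ (β ↔ α)) ∧ ((α ∧ α) → (β ↔ α))) = 1/6 → 1 = 1
β → α = 1/2 → 1/6 = 1/6
(β → α) → β = 1/6 → 1/2 = 1
(((β ↔ α) ↔ (β ↔ β)) → ((α ↔ (β ↔ α)) ∧ ((α ∧ α) → (β ↔ α)))) ↔ ((β → α) → β) = 1 ↔ 1 = 1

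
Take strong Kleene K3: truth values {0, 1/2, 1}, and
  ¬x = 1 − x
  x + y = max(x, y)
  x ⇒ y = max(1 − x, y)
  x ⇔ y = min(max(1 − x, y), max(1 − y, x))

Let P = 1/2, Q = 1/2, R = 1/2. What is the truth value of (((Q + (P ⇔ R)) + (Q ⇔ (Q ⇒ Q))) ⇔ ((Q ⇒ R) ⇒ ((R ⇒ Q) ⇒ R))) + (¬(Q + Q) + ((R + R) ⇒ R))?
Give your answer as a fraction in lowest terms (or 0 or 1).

1/2

P ⇔ R = 1/2 ⇔ 1/2 = 1/2
Q + (P ⇔ R) = 1/2 + 1/2 = 1/2
Q ⇒ Q = 1/2 ⇒ 1/2 = 1/2
Q ⇔ (Q ⇒ Q) = 1/2 ⇔ 1/2 = 1/2
(Q + (P ⇔ R)) + (Q ⇔ (Q ⇒ Q)) = 1/2 + 1/2 = 1/2
Q ⇒ R = 1/2 ⇒ 1/2 = 1/2
R ⇒ Q = 1/2 ⇒ 1/2 = 1/2
(R ⇒ Q) ⇒ R = 1/2 ⇒ 1/2 = 1/2
(Q ⇒ R) ⇒ ((R ⇒ Q) ⇒ R) = 1/2 ⇒ 1/2 = 1/2
((Q + (P ⇔ R)) + (Q ⇔ (Q ⇒ Q))) ⇔ ((Q ⇒ R) ⇒ ((R ⇒ Q) ⇒ R)) = 1/2 ⇔ 1/2 = 1/2
Q + Q = 1/2 + 1/2 = 1/2
¬(Q + Q) = ¬1/2 = 1/2
R + R = 1/2 + 1/2 = 1/2
(R + R) ⇒ R = 1/2 ⇒ 1/2 = 1/2
¬(Q + Q) + ((R + R) ⇒ R) = 1/2 + 1/2 = 1/2
(((Q + (P ⇔ R)) + (Q ⇔ (Q ⇒ Q))) ⇔ ((Q ⇒ R) ⇒ ((R ⇒ Q) ⇒ R))) + (¬(Q + Q) + ((R + R) ⇒ R)) = 1/2 + 1/2 = 1/2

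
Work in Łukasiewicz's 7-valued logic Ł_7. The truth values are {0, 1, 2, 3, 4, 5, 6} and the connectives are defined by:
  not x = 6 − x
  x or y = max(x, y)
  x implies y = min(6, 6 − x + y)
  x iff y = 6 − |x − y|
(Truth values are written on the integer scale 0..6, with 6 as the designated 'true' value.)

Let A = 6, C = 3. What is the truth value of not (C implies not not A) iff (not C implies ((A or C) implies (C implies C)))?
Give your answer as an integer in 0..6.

not A = not 6 = 0
not not A = not 0 = 6
C implies not not A = 3 implies 6 = 6
not (C implies not not A) = not 6 = 0
not C = not 3 = 3
A or C = 6 or 3 = 6
C implies C = 3 implies 3 = 6
(A or C) implies (C implies C) = 6 implies 6 = 6
not C implies ((A or C) implies (C implies C)) = 3 implies 6 = 6
not (C implies not not A) iff (not C implies ((A or C) implies (C implies C))) = 0 iff 6 = 0

0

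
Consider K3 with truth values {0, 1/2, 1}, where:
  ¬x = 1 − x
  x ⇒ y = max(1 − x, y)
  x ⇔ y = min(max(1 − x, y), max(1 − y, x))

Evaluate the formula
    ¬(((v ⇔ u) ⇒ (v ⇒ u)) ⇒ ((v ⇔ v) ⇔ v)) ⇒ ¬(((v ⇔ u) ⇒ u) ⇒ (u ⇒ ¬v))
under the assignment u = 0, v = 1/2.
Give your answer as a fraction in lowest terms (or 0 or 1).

v ⇔ u = 1/2 ⇔ 0 = 1/2
v ⇒ u = 1/2 ⇒ 0 = 1/2
(v ⇔ u) ⇒ (v ⇒ u) = 1/2 ⇒ 1/2 = 1/2
v ⇔ v = 1/2 ⇔ 1/2 = 1/2
(v ⇔ v) ⇔ v = 1/2 ⇔ 1/2 = 1/2
((v ⇔ u) ⇒ (v ⇒ u)) ⇒ ((v ⇔ v) ⇔ v) = 1/2 ⇒ 1/2 = 1/2
¬(((v ⇔ u) ⇒ (v ⇒ u)) ⇒ ((v ⇔ v) ⇔ v)) = ¬1/2 = 1/2
v ⇔ u = 1/2 ⇔ 0 = 1/2
(v ⇔ u) ⇒ u = 1/2 ⇒ 0 = 1/2
¬v = ¬1/2 = 1/2
u ⇒ ¬v = 0 ⇒ 1/2 = 1
((v ⇔ u) ⇒ u) ⇒ (u ⇒ ¬v) = 1/2 ⇒ 1 = 1
¬(((v ⇔ u) ⇒ u) ⇒ (u ⇒ ¬v)) = ¬1 = 0
¬(((v ⇔ u) ⇒ (v ⇒ u)) ⇒ ((v ⇔ v) ⇔ v)) ⇒ ¬(((v ⇔ u) ⇒ u) ⇒ (u ⇒ ¬v)) = 1/2 ⇒ 0 = 1/2

1/2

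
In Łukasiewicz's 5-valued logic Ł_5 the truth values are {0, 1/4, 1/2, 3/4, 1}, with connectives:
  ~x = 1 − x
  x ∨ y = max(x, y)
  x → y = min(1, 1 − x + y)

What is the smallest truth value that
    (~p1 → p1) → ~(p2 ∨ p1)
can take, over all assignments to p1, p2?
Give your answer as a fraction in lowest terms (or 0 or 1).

Take p1 = 1/2, p2 = 1:
~p1 = ~1/2 = 1/2
~p1 → p1 = 1/2 → 1/2 = 1
p2 ∨ p1 = 1 ∨ 1/2 = 1
~(p2 ∨ p1) = ~1 = 0
(~p1 → p1) → ~(p2 ∨ p1) = 1 → 0 = 0
No assignment yields a value below 0, so this is the minimum.

0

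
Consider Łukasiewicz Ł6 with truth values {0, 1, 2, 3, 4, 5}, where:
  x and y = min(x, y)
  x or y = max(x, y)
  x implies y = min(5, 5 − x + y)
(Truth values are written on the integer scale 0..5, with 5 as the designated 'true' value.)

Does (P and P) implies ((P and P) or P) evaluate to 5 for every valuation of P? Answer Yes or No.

P = 0 ↦ 5
P = 1 ↦ 5
P = 2 ↦ 5
P = 3 ↦ 5
P = 4 ↦ 5
P = 5 ↦ 5
Every assignment gives a value ≥ 5.

Yes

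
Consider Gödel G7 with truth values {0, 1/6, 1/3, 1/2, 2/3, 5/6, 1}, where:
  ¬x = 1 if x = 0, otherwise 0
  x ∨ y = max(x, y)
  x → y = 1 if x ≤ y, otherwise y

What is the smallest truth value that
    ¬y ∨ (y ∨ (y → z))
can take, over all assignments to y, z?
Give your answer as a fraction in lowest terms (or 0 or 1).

1/6

Take y = 1/6, z = 0:
¬y = ¬1/6 = 0
y → z = 1/6 → 0 = 0
y ∨ (y → z) = 1/6 ∨ 0 = 1/6
¬y ∨ (y ∨ (y → z)) = 0 ∨ 1/6 = 1/6
No assignment yields a value below 1/6, so this is the minimum.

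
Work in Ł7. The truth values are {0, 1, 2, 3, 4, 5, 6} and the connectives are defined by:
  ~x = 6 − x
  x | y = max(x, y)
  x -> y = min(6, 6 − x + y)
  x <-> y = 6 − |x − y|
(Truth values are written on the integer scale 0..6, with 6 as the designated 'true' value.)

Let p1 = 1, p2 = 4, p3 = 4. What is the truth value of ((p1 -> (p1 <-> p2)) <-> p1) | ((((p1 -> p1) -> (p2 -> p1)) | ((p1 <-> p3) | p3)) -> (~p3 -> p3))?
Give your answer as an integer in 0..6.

p1 <-> p2 = 1 <-> 4 = 3
p1 -> (p1 <-> p2) = 1 -> 3 = 6
(p1 -> (p1 <-> p2)) <-> p1 = 6 <-> 1 = 1
p1 -> p1 = 1 -> 1 = 6
p2 -> p1 = 4 -> 1 = 3
(p1 -> p1) -> (p2 -> p1) = 6 -> 3 = 3
p1 <-> p3 = 1 <-> 4 = 3
(p1 <-> p3) | p3 = 3 | 4 = 4
((p1 -> p1) -> (p2 -> p1)) | ((p1 <-> p3) | p3) = 3 | 4 = 4
~p3 = ~4 = 2
~p3 -> p3 = 2 -> 4 = 6
(((p1 -> p1) -> (p2 -> p1)) | ((p1 <-> p3) | p3)) -> (~p3 -> p3) = 4 -> 6 = 6
((p1 -> (p1 <-> p2)) <-> p1) | ((((p1 -> p1) -> (p2 -> p1)) | ((p1 <-> p3) | p3)) -> (~p3 -> p3)) = 1 | 6 = 6

6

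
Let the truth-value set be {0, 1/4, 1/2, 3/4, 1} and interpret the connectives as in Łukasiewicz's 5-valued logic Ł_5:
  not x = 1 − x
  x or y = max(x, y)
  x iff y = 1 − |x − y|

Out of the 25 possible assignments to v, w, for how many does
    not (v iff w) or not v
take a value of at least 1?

6

value 1: 6 assignments (counts)
value 3/4: 7 assignments
value 1/2: 7 assignments
value 1/4: 4 assignments
value 0: 1 assignment
So 6 of the 25 assignments meet the threshold.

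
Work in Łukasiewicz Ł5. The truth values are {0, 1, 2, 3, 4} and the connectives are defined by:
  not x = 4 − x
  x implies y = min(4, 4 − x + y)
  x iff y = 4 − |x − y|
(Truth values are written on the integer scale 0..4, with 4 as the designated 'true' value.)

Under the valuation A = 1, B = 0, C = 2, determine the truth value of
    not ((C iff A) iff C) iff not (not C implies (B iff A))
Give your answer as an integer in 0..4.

C iff A = 2 iff 1 = 3
(C iff A) iff C = 3 iff 2 = 3
not ((C iff A) iff C) = not 3 = 1
not C = not 2 = 2
B iff A = 0 iff 1 = 3
not C implies (B iff A) = 2 implies 3 = 4
not (not C implies (B iff A)) = not 4 = 0
not ((C iff A) iff C) iff not (not C implies (B iff A)) = 1 iff 0 = 3

3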